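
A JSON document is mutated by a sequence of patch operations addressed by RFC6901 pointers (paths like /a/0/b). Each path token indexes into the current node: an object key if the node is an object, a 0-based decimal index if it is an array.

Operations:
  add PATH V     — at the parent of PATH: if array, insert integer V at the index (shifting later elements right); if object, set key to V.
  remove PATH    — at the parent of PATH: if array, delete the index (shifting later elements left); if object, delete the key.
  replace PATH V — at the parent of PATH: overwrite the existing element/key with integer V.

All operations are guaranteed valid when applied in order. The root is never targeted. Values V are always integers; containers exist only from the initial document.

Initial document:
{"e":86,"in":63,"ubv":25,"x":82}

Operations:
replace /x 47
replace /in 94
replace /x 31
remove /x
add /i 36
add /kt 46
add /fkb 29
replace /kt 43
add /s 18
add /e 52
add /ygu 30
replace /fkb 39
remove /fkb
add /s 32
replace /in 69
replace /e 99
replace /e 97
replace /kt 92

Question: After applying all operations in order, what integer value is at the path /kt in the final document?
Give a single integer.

Answer: 92

Derivation:
After op 1 (replace /x 47): {"e":86,"in":63,"ubv":25,"x":47}
After op 2 (replace /in 94): {"e":86,"in":94,"ubv":25,"x":47}
After op 3 (replace /x 31): {"e":86,"in":94,"ubv":25,"x":31}
After op 4 (remove /x): {"e":86,"in":94,"ubv":25}
After op 5 (add /i 36): {"e":86,"i":36,"in":94,"ubv":25}
After op 6 (add /kt 46): {"e":86,"i":36,"in":94,"kt":46,"ubv":25}
After op 7 (add /fkb 29): {"e":86,"fkb":29,"i":36,"in":94,"kt":46,"ubv":25}
After op 8 (replace /kt 43): {"e":86,"fkb":29,"i":36,"in":94,"kt":43,"ubv":25}
After op 9 (add /s 18): {"e":86,"fkb":29,"i":36,"in":94,"kt":43,"s":18,"ubv":25}
After op 10 (add /e 52): {"e":52,"fkb":29,"i":36,"in":94,"kt":43,"s":18,"ubv":25}
After op 11 (add /ygu 30): {"e":52,"fkb":29,"i":36,"in":94,"kt":43,"s":18,"ubv":25,"ygu":30}
After op 12 (replace /fkb 39): {"e":52,"fkb":39,"i":36,"in":94,"kt":43,"s":18,"ubv":25,"ygu":30}
After op 13 (remove /fkb): {"e":52,"i":36,"in":94,"kt":43,"s":18,"ubv":25,"ygu":30}
After op 14 (add /s 32): {"e":52,"i":36,"in":94,"kt":43,"s":32,"ubv":25,"ygu":30}
After op 15 (replace /in 69): {"e":52,"i":36,"in":69,"kt":43,"s":32,"ubv":25,"ygu":30}
After op 16 (replace /e 99): {"e":99,"i":36,"in":69,"kt":43,"s":32,"ubv":25,"ygu":30}
After op 17 (replace /e 97): {"e":97,"i":36,"in":69,"kt":43,"s":32,"ubv":25,"ygu":30}
After op 18 (replace /kt 92): {"e":97,"i":36,"in":69,"kt":92,"s":32,"ubv":25,"ygu":30}
Value at /kt: 92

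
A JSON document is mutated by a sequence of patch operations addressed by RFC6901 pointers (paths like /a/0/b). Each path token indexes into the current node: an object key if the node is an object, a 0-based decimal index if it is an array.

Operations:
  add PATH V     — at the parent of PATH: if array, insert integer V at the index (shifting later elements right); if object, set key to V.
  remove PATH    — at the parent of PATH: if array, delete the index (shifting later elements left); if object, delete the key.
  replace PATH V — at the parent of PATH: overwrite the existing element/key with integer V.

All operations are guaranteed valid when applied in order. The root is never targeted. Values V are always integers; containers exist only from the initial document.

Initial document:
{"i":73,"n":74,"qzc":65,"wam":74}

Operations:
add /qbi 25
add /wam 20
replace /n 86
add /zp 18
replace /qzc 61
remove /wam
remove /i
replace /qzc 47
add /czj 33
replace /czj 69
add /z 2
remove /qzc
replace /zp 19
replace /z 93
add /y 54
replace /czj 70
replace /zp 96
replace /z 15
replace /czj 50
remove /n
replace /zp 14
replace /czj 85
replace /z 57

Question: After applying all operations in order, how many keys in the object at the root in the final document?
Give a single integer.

After op 1 (add /qbi 25): {"i":73,"n":74,"qbi":25,"qzc":65,"wam":74}
After op 2 (add /wam 20): {"i":73,"n":74,"qbi":25,"qzc":65,"wam":20}
After op 3 (replace /n 86): {"i":73,"n":86,"qbi":25,"qzc":65,"wam":20}
After op 4 (add /zp 18): {"i":73,"n":86,"qbi":25,"qzc":65,"wam":20,"zp":18}
After op 5 (replace /qzc 61): {"i":73,"n":86,"qbi":25,"qzc":61,"wam":20,"zp":18}
After op 6 (remove /wam): {"i":73,"n":86,"qbi":25,"qzc":61,"zp":18}
After op 7 (remove /i): {"n":86,"qbi":25,"qzc":61,"zp":18}
After op 8 (replace /qzc 47): {"n":86,"qbi":25,"qzc":47,"zp":18}
After op 9 (add /czj 33): {"czj":33,"n":86,"qbi":25,"qzc":47,"zp":18}
After op 10 (replace /czj 69): {"czj":69,"n":86,"qbi":25,"qzc":47,"zp":18}
After op 11 (add /z 2): {"czj":69,"n":86,"qbi":25,"qzc":47,"z":2,"zp":18}
After op 12 (remove /qzc): {"czj":69,"n":86,"qbi":25,"z":2,"zp":18}
After op 13 (replace /zp 19): {"czj":69,"n":86,"qbi":25,"z":2,"zp":19}
After op 14 (replace /z 93): {"czj":69,"n":86,"qbi":25,"z":93,"zp":19}
After op 15 (add /y 54): {"czj":69,"n":86,"qbi":25,"y":54,"z":93,"zp":19}
After op 16 (replace /czj 70): {"czj":70,"n":86,"qbi":25,"y":54,"z":93,"zp":19}
After op 17 (replace /zp 96): {"czj":70,"n":86,"qbi":25,"y":54,"z":93,"zp":96}
After op 18 (replace /z 15): {"czj":70,"n":86,"qbi":25,"y":54,"z":15,"zp":96}
After op 19 (replace /czj 50): {"czj":50,"n":86,"qbi":25,"y":54,"z":15,"zp":96}
After op 20 (remove /n): {"czj":50,"qbi":25,"y":54,"z":15,"zp":96}
After op 21 (replace /zp 14): {"czj":50,"qbi":25,"y":54,"z":15,"zp":14}
After op 22 (replace /czj 85): {"czj":85,"qbi":25,"y":54,"z":15,"zp":14}
After op 23 (replace /z 57): {"czj":85,"qbi":25,"y":54,"z":57,"zp":14}
Size at the root: 5

Answer: 5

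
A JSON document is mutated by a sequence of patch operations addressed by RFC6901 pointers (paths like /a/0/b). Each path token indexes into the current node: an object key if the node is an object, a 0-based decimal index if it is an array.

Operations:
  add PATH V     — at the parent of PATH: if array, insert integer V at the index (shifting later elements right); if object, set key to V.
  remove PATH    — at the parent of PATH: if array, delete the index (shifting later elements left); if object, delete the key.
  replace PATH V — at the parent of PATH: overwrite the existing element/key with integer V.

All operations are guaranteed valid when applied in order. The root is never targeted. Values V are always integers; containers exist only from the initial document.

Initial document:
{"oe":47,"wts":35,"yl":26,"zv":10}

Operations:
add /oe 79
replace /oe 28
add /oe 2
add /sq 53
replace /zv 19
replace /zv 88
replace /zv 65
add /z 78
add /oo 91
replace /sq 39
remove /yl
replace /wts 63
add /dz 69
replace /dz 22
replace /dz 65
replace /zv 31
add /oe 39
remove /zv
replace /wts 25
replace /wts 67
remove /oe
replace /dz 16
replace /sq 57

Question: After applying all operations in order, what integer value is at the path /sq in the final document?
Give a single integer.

Answer: 57

Derivation:
After op 1 (add /oe 79): {"oe":79,"wts":35,"yl":26,"zv":10}
After op 2 (replace /oe 28): {"oe":28,"wts":35,"yl":26,"zv":10}
After op 3 (add /oe 2): {"oe":2,"wts":35,"yl":26,"zv":10}
After op 4 (add /sq 53): {"oe":2,"sq":53,"wts":35,"yl":26,"zv":10}
After op 5 (replace /zv 19): {"oe":2,"sq":53,"wts":35,"yl":26,"zv":19}
After op 6 (replace /zv 88): {"oe":2,"sq":53,"wts":35,"yl":26,"zv":88}
After op 7 (replace /zv 65): {"oe":2,"sq":53,"wts":35,"yl":26,"zv":65}
After op 8 (add /z 78): {"oe":2,"sq":53,"wts":35,"yl":26,"z":78,"zv":65}
After op 9 (add /oo 91): {"oe":2,"oo":91,"sq":53,"wts":35,"yl":26,"z":78,"zv":65}
After op 10 (replace /sq 39): {"oe":2,"oo":91,"sq":39,"wts":35,"yl":26,"z":78,"zv":65}
After op 11 (remove /yl): {"oe":2,"oo":91,"sq":39,"wts":35,"z":78,"zv":65}
After op 12 (replace /wts 63): {"oe":2,"oo":91,"sq":39,"wts":63,"z":78,"zv":65}
After op 13 (add /dz 69): {"dz":69,"oe":2,"oo":91,"sq":39,"wts":63,"z":78,"zv":65}
After op 14 (replace /dz 22): {"dz":22,"oe":2,"oo":91,"sq":39,"wts":63,"z":78,"zv":65}
After op 15 (replace /dz 65): {"dz":65,"oe":2,"oo":91,"sq":39,"wts":63,"z":78,"zv":65}
After op 16 (replace /zv 31): {"dz":65,"oe":2,"oo":91,"sq":39,"wts":63,"z":78,"zv":31}
After op 17 (add /oe 39): {"dz":65,"oe":39,"oo":91,"sq":39,"wts":63,"z":78,"zv":31}
After op 18 (remove /zv): {"dz":65,"oe":39,"oo":91,"sq":39,"wts":63,"z":78}
After op 19 (replace /wts 25): {"dz":65,"oe":39,"oo":91,"sq":39,"wts":25,"z":78}
After op 20 (replace /wts 67): {"dz":65,"oe":39,"oo":91,"sq":39,"wts":67,"z":78}
After op 21 (remove /oe): {"dz":65,"oo":91,"sq":39,"wts":67,"z":78}
After op 22 (replace /dz 16): {"dz":16,"oo":91,"sq":39,"wts":67,"z":78}
After op 23 (replace /sq 57): {"dz":16,"oo":91,"sq":57,"wts":67,"z":78}
Value at /sq: 57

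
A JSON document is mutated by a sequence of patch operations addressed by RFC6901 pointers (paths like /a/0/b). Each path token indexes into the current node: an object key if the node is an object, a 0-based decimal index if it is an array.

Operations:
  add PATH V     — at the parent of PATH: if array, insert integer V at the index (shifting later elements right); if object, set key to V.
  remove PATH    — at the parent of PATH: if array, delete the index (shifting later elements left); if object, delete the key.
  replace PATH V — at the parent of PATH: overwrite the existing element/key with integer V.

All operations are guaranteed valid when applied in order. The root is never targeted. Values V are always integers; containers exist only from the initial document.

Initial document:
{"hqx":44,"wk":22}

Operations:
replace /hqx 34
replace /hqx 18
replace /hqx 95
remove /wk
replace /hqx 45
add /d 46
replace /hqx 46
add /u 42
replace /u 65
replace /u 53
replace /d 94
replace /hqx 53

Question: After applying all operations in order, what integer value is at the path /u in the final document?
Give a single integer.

After op 1 (replace /hqx 34): {"hqx":34,"wk":22}
After op 2 (replace /hqx 18): {"hqx":18,"wk":22}
After op 3 (replace /hqx 95): {"hqx":95,"wk":22}
After op 4 (remove /wk): {"hqx":95}
After op 5 (replace /hqx 45): {"hqx":45}
After op 6 (add /d 46): {"d":46,"hqx":45}
After op 7 (replace /hqx 46): {"d":46,"hqx":46}
After op 8 (add /u 42): {"d":46,"hqx":46,"u":42}
After op 9 (replace /u 65): {"d":46,"hqx":46,"u":65}
After op 10 (replace /u 53): {"d":46,"hqx":46,"u":53}
After op 11 (replace /d 94): {"d":94,"hqx":46,"u":53}
After op 12 (replace /hqx 53): {"d":94,"hqx":53,"u":53}
Value at /u: 53

Answer: 53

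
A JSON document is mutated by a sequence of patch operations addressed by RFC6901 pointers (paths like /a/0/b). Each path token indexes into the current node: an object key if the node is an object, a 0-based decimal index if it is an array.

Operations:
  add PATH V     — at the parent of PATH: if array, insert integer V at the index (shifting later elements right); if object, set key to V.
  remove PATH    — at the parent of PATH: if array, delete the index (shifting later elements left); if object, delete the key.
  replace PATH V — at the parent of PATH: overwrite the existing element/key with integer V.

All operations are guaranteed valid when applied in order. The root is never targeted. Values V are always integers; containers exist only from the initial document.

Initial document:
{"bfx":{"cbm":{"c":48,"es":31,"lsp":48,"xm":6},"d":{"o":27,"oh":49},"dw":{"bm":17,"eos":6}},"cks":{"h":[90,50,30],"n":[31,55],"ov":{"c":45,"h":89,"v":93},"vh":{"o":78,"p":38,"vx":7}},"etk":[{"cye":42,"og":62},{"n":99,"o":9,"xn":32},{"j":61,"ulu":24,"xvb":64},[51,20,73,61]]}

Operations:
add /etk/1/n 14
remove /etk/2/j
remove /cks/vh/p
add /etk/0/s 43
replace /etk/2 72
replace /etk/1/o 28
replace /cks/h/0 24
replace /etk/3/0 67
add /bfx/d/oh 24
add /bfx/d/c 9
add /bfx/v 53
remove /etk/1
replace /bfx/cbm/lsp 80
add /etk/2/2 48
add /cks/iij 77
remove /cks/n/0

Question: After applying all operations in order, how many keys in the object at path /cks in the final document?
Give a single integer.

Answer: 5

Derivation:
After op 1 (add /etk/1/n 14): {"bfx":{"cbm":{"c":48,"es":31,"lsp":48,"xm":6},"d":{"o":27,"oh":49},"dw":{"bm":17,"eos":6}},"cks":{"h":[90,50,30],"n":[31,55],"ov":{"c":45,"h":89,"v":93},"vh":{"o":78,"p":38,"vx":7}},"etk":[{"cye":42,"og":62},{"n":14,"o":9,"xn":32},{"j":61,"ulu":24,"xvb":64},[51,20,73,61]]}
After op 2 (remove /etk/2/j): {"bfx":{"cbm":{"c":48,"es":31,"lsp":48,"xm":6},"d":{"o":27,"oh":49},"dw":{"bm":17,"eos":6}},"cks":{"h":[90,50,30],"n":[31,55],"ov":{"c":45,"h":89,"v":93},"vh":{"o":78,"p":38,"vx":7}},"etk":[{"cye":42,"og":62},{"n":14,"o":9,"xn":32},{"ulu":24,"xvb":64},[51,20,73,61]]}
After op 3 (remove /cks/vh/p): {"bfx":{"cbm":{"c":48,"es":31,"lsp":48,"xm":6},"d":{"o":27,"oh":49},"dw":{"bm":17,"eos":6}},"cks":{"h":[90,50,30],"n":[31,55],"ov":{"c":45,"h":89,"v":93},"vh":{"o":78,"vx":7}},"etk":[{"cye":42,"og":62},{"n":14,"o":9,"xn":32},{"ulu":24,"xvb":64},[51,20,73,61]]}
After op 4 (add /etk/0/s 43): {"bfx":{"cbm":{"c":48,"es":31,"lsp":48,"xm":6},"d":{"o":27,"oh":49},"dw":{"bm":17,"eos":6}},"cks":{"h":[90,50,30],"n":[31,55],"ov":{"c":45,"h":89,"v":93},"vh":{"o":78,"vx":7}},"etk":[{"cye":42,"og":62,"s":43},{"n":14,"o":9,"xn":32},{"ulu":24,"xvb":64},[51,20,73,61]]}
After op 5 (replace /etk/2 72): {"bfx":{"cbm":{"c":48,"es":31,"lsp":48,"xm":6},"d":{"o":27,"oh":49},"dw":{"bm":17,"eos":6}},"cks":{"h":[90,50,30],"n":[31,55],"ov":{"c":45,"h":89,"v":93},"vh":{"o":78,"vx":7}},"etk":[{"cye":42,"og":62,"s":43},{"n":14,"o":9,"xn":32},72,[51,20,73,61]]}
After op 6 (replace /etk/1/o 28): {"bfx":{"cbm":{"c":48,"es":31,"lsp":48,"xm":6},"d":{"o":27,"oh":49},"dw":{"bm":17,"eos":6}},"cks":{"h":[90,50,30],"n":[31,55],"ov":{"c":45,"h":89,"v":93},"vh":{"o":78,"vx":7}},"etk":[{"cye":42,"og":62,"s":43},{"n":14,"o":28,"xn":32},72,[51,20,73,61]]}
After op 7 (replace /cks/h/0 24): {"bfx":{"cbm":{"c":48,"es":31,"lsp":48,"xm":6},"d":{"o":27,"oh":49},"dw":{"bm":17,"eos":6}},"cks":{"h":[24,50,30],"n":[31,55],"ov":{"c":45,"h":89,"v":93},"vh":{"o":78,"vx":7}},"etk":[{"cye":42,"og":62,"s":43},{"n":14,"o":28,"xn":32},72,[51,20,73,61]]}
After op 8 (replace /etk/3/0 67): {"bfx":{"cbm":{"c":48,"es":31,"lsp":48,"xm":6},"d":{"o":27,"oh":49},"dw":{"bm":17,"eos":6}},"cks":{"h":[24,50,30],"n":[31,55],"ov":{"c":45,"h":89,"v":93},"vh":{"o":78,"vx":7}},"etk":[{"cye":42,"og":62,"s":43},{"n":14,"o":28,"xn":32},72,[67,20,73,61]]}
After op 9 (add /bfx/d/oh 24): {"bfx":{"cbm":{"c":48,"es":31,"lsp":48,"xm":6},"d":{"o":27,"oh":24},"dw":{"bm":17,"eos":6}},"cks":{"h":[24,50,30],"n":[31,55],"ov":{"c":45,"h":89,"v":93},"vh":{"o":78,"vx":7}},"etk":[{"cye":42,"og":62,"s":43},{"n":14,"o":28,"xn":32},72,[67,20,73,61]]}
After op 10 (add /bfx/d/c 9): {"bfx":{"cbm":{"c":48,"es":31,"lsp":48,"xm":6},"d":{"c":9,"o":27,"oh":24},"dw":{"bm":17,"eos":6}},"cks":{"h":[24,50,30],"n":[31,55],"ov":{"c":45,"h":89,"v":93},"vh":{"o":78,"vx":7}},"etk":[{"cye":42,"og":62,"s":43},{"n":14,"o":28,"xn":32},72,[67,20,73,61]]}
After op 11 (add /bfx/v 53): {"bfx":{"cbm":{"c":48,"es":31,"lsp":48,"xm":6},"d":{"c":9,"o":27,"oh":24},"dw":{"bm":17,"eos":6},"v":53},"cks":{"h":[24,50,30],"n":[31,55],"ov":{"c":45,"h":89,"v":93},"vh":{"o":78,"vx":7}},"etk":[{"cye":42,"og":62,"s":43},{"n":14,"o":28,"xn":32},72,[67,20,73,61]]}
After op 12 (remove /etk/1): {"bfx":{"cbm":{"c":48,"es":31,"lsp":48,"xm":6},"d":{"c":9,"o":27,"oh":24},"dw":{"bm":17,"eos":6},"v":53},"cks":{"h":[24,50,30],"n":[31,55],"ov":{"c":45,"h":89,"v":93},"vh":{"o":78,"vx":7}},"etk":[{"cye":42,"og":62,"s":43},72,[67,20,73,61]]}
After op 13 (replace /bfx/cbm/lsp 80): {"bfx":{"cbm":{"c":48,"es":31,"lsp":80,"xm":6},"d":{"c":9,"o":27,"oh":24},"dw":{"bm":17,"eos":6},"v":53},"cks":{"h":[24,50,30],"n":[31,55],"ov":{"c":45,"h":89,"v":93},"vh":{"o":78,"vx":7}},"etk":[{"cye":42,"og":62,"s":43},72,[67,20,73,61]]}
After op 14 (add /etk/2/2 48): {"bfx":{"cbm":{"c":48,"es":31,"lsp":80,"xm":6},"d":{"c":9,"o":27,"oh":24},"dw":{"bm":17,"eos":6},"v":53},"cks":{"h":[24,50,30],"n":[31,55],"ov":{"c":45,"h":89,"v":93},"vh":{"o":78,"vx":7}},"etk":[{"cye":42,"og":62,"s":43},72,[67,20,48,73,61]]}
After op 15 (add /cks/iij 77): {"bfx":{"cbm":{"c":48,"es":31,"lsp":80,"xm":6},"d":{"c":9,"o":27,"oh":24},"dw":{"bm":17,"eos":6},"v":53},"cks":{"h":[24,50,30],"iij":77,"n":[31,55],"ov":{"c":45,"h":89,"v":93},"vh":{"o":78,"vx":7}},"etk":[{"cye":42,"og":62,"s":43},72,[67,20,48,73,61]]}
After op 16 (remove /cks/n/0): {"bfx":{"cbm":{"c":48,"es":31,"lsp":80,"xm":6},"d":{"c":9,"o":27,"oh":24},"dw":{"bm":17,"eos":6},"v":53},"cks":{"h":[24,50,30],"iij":77,"n":[55],"ov":{"c":45,"h":89,"v":93},"vh":{"o":78,"vx":7}},"etk":[{"cye":42,"og":62,"s":43},72,[67,20,48,73,61]]}
Size at path /cks: 5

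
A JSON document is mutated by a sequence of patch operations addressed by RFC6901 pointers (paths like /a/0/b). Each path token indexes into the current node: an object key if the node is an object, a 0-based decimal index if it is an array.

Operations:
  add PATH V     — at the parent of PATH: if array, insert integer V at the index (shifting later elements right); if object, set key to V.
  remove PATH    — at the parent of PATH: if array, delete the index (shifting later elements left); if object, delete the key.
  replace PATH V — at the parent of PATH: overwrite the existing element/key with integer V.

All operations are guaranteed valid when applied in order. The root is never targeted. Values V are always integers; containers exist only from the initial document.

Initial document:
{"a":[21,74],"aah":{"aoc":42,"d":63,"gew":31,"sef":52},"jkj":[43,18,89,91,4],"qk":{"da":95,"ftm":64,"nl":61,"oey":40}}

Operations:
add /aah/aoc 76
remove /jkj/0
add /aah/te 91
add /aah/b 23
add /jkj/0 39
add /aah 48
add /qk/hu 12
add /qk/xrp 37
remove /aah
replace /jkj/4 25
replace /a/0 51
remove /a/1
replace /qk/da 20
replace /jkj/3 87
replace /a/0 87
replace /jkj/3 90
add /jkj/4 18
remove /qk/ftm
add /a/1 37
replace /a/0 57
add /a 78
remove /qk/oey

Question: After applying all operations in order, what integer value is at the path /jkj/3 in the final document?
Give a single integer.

Answer: 90

Derivation:
After op 1 (add /aah/aoc 76): {"a":[21,74],"aah":{"aoc":76,"d":63,"gew":31,"sef":52},"jkj":[43,18,89,91,4],"qk":{"da":95,"ftm":64,"nl":61,"oey":40}}
After op 2 (remove /jkj/0): {"a":[21,74],"aah":{"aoc":76,"d":63,"gew":31,"sef":52},"jkj":[18,89,91,4],"qk":{"da":95,"ftm":64,"nl":61,"oey":40}}
After op 3 (add /aah/te 91): {"a":[21,74],"aah":{"aoc":76,"d":63,"gew":31,"sef":52,"te":91},"jkj":[18,89,91,4],"qk":{"da":95,"ftm":64,"nl":61,"oey":40}}
After op 4 (add /aah/b 23): {"a":[21,74],"aah":{"aoc":76,"b":23,"d":63,"gew":31,"sef":52,"te":91},"jkj":[18,89,91,4],"qk":{"da":95,"ftm":64,"nl":61,"oey":40}}
After op 5 (add /jkj/0 39): {"a":[21,74],"aah":{"aoc":76,"b":23,"d":63,"gew":31,"sef":52,"te":91},"jkj":[39,18,89,91,4],"qk":{"da":95,"ftm":64,"nl":61,"oey":40}}
After op 6 (add /aah 48): {"a":[21,74],"aah":48,"jkj":[39,18,89,91,4],"qk":{"da":95,"ftm":64,"nl":61,"oey":40}}
After op 7 (add /qk/hu 12): {"a":[21,74],"aah":48,"jkj":[39,18,89,91,4],"qk":{"da":95,"ftm":64,"hu":12,"nl":61,"oey":40}}
After op 8 (add /qk/xrp 37): {"a":[21,74],"aah":48,"jkj":[39,18,89,91,4],"qk":{"da":95,"ftm":64,"hu":12,"nl":61,"oey":40,"xrp":37}}
After op 9 (remove /aah): {"a":[21,74],"jkj":[39,18,89,91,4],"qk":{"da":95,"ftm":64,"hu":12,"nl":61,"oey":40,"xrp":37}}
After op 10 (replace /jkj/4 25): {"a":[21,74],"jkj":[39,18,89,91,25],"qk":{"da":95,"ftm":64,"hu":12,"nl":61,"oey":40,"xrp":37}}
After op 11 (replace /a/0 51): {"a":[51,74],"jkj":[39,18,89,91,25],"qk":{"da":95,"ftm":64,"hu":12,"nl":61,"oey":40,"xrp":37}}
After op 12 (remove /a/1): {"a":[51],"jkj":[39,18,89,91,25],"qk":{"da":95,"ftm":64,"hu":12,"nl":61,"oey":40,"xrp":37}}
After op 13 (replace /qk/da 20): {"a":[51],"jkj":[39,18,89,91,25],"qk":{"da":20,"ftm":64,"hu":12,"nl":61,"oey":40,"xrp":37}}
After op 14 (replace /jkj/3 87): {"a":[51],"jkj":[39,18,89,87,25],"qk":{"da":20,"ftm":64,"hu":12,"nl":61,"oey":40,"xrp":37}}
After op 15 (replace /a/0 87): {"a":[87],"jkj":[39,18,89,87,25],"qk":{"da":20,"ftm":64,"hu":12,"nl":61,"oey":40,"xrp":37}}
After op 16 (replace /jkj/3 90): {"a":[87],"jkj":[39,18,89,90,25],"qk":{"da":20,"ftm":64,"hu":12,"nl":61,"oey":40,"xrp":37}}
After op 17 (add /jkj/4 18): {"a":[87],"jkj":[39,18,89,90,18,25],"qk":{"da":20,"ftm":64,"hu":12,"nl":61,"oey":40,"xrp":37}}
After op 18 (remove /qk/ftm): {"a":[87],"jkj":[39,18,89,90,18,25],"qk":{"da":20,"hu":12,"nl":61,"oey":40,"xrp":37}}
After op 19 (add /a/1 37): {"a":[87,37],"jkj":[39,18,89,90,18,25],"qk":{"da":20,"hu":12,"nl":61,"oey":40,"xrp":37}}
After op 20 (replace /a/0 57): {"a":[57,37],"jkj":[39,18,89,90,18,25],"qk":{"da":20,"hu":12,"nl":61,"oey":40,"xrp":37}}
After op 21 (add /a 78): {"a":78,"jkj":[39,18,89,90,18,25],"qk":{"da":20,"hu":12,"nl":61,"oey":40,"xrp":37}}
After op 22 (remove /qk/oey): {"a":78,"jkj":[39,18,89,90,18,25],"qk":{"da":20,"hu":12,"nl":61,"xrp":37}}
Value at /jkj/3: 90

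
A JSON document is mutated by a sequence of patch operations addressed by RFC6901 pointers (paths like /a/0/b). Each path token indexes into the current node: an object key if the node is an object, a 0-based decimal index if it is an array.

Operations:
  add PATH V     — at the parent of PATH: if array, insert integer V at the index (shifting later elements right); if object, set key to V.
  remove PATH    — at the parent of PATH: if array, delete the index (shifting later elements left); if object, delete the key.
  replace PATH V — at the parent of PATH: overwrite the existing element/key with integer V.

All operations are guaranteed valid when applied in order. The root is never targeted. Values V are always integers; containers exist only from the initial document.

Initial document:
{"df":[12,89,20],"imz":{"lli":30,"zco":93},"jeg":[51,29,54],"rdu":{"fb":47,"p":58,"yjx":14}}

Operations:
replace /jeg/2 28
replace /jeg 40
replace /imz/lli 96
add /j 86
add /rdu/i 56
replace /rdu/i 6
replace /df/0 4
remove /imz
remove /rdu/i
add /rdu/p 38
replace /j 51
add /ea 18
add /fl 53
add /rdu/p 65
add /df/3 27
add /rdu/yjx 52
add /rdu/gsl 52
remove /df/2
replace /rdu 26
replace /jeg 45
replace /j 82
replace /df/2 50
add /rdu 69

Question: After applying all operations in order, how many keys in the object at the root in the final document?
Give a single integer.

After op 1 (replace /jeg/2 28): {"df":[12,89,20],"imz":{"lli":30,"zco":93},"jeg":[51,29,28],"rdu":{"fb":47,"p":58,"yjx":14}}
After op 2 (replace /jeg 40): {"df":[12,89,20],"imz":{"lli":30,"zco":93},"jeg":40,"rdu":{"fb":47,"p":58,"yjx":14}}
After op 3 (replace /imz/lli 96): {"df":[12,89,20],"imz":{"lli":96,"zco":93},"jeg":40,"rdu":{"fb":47,"p":58,"yjx":14}}
After op 4 (add /j 86): {"df":[12,89,20],"imz":{"lli":96,"zco":93},"j":86,"jeg":40,"rdu":{"fb":47,"p":58,"yjx":14}}
After op 5 (add /rdu/i 56): {"df":[12,89,20],"imz":{"lli":96,"zco":93},"j":86,"jeg":40,"rdu":{"fb":47,"i":56,"p":58,"yjx":14}}
After op 6 (replace /rdu/i 6): {"df":[12,89,20],"imz":{"lli":96,"zco":93},"j":86,"jeg":40,"rdu":{"fb":47,"i":6,"p":58,"yjx":14}}
After op 7 (replace /df/0 4): {"df":[4,89,20],"imz":{"lli":96,"zco":93},"j":86,"jeg":40,"rdu":{"fb":47,"i":6,"p":58,"yjx":14}}
After op 8 (remove /imz): {"df":[4,89,20],"j":86,"jeg":40,"rdu":{"fb":47,"i":6,"p":58,"yjx":14}}
After op 9 (remove /rdu/i): {"df":[4,89,20],"j":86,"jeg":40,"rdu":{"fb":47,"p":58,"yjx":14}}
After op 10 (add /rdu/p 38): {"df":[4,89,20],"j":86,"jeg":40,"rdu":{"fb":47,"p":38,"yjx":14}}
After op 11 (replace /j 51): {"df":[4,89,20],"j":51,"jeg":40,"rdu":{"fb":47,"p":38,"yjx":14}}
After op 12 (add /ea 18): {"df":[4,89,20],"ea":18,"j":51,"jeg":40,"rdu":{"fb":47,"p":38,"yjx":14}}
After op 13 (add /fl 53): {"df":[4,89,20],"ea":18,"fl":53,"j":51,"jeg":40,"rdu":{"fb":47,"p":38,"yjx":14}}
After op 14 (add /rdu/p 65): {"df":[4,89,20],"ea":18,"fl":53,"j":51,"jeg":40,"rdu":{"fb":47,"p":65,"yjx":14}}
After op 15 (add /df/3 27): {"df":[4,89,20,27],"ea":18,"fl":53,"j":51,"jeg":40,"rdu":{"fb":47,"p":65,"yjx":14}}
After op 16 (add /rdu/yjx 52): {"df":[4,89,20,27],"ea":18,"fl":53,"j":51,"jeg":40,"rdu":{"fb":47,"p":65,"yjx":52}}
After op 17 (add /rdu/gsl 52): {"df":[4,89,20,27],"ea":18,"fl":53,"j":51,"jeg":40,"rdu":{"fb":47,"gsl":52,"p":65,"yjx":52}}
After op 18 (remove /df/2): {"df":[4,89,27],"ea":18,"fl":53,"j":51,"jeg":40,"rdu":{"fb":47,"gsl":52,"p":65,"yjx":52}}
After op 19 (replace /rdu 26): {"df":[4,89,27],"ea":18,"fl":53,"j":51,"jeg":40,"rdu":26}
After op 20 (replace /jeg 45): {"df":[4,89,27],"ea":18,"fl":53,"j":51,"jeg":45,"rdu":26}
After op 21 (replace /j 82): {"df":[4,89,27],"ea":18,"fl":53,"j":82,"jeg":45,"rdu":26}
After op 22 (replace /df/2 50): {"df":[4,89,50],"ea":18,"fl":53,"j":82,"jeg":45,"rdu":26}
After op 23 (add /rdu 69): {"df":[4,89,50],"ea":18,"fl":53,"j":82,"jeg":45,"rdu":69}
Size at the root: 6

Answer: 6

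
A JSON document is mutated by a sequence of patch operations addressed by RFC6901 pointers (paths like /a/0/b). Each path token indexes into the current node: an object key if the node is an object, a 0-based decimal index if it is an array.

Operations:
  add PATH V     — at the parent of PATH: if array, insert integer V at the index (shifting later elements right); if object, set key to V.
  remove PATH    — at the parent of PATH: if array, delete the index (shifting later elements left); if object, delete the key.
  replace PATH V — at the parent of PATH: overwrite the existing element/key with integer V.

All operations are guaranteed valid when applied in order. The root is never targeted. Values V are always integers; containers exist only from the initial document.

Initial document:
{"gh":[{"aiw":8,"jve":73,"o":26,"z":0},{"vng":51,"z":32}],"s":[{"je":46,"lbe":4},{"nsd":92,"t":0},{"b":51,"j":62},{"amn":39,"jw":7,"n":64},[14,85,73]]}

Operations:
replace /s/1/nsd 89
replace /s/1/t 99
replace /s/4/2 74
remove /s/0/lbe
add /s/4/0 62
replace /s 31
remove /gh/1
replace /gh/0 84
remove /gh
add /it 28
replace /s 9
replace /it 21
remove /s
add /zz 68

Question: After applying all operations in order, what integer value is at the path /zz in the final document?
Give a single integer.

Answer: 68

Derivation:
After op 1 (replace /s/1/nsd 89): {"gh":[{"aiw":8,"jve":73,"o":26,"z":0},{"vng":51,"z":32}],"s":[{"je":46,"lbe":4},{"nsd":89,"t":0},{"b":51,"j":62},{"amn":39,"jw":7,"n":64},[14,85,73]]}
After op 2 (replace /s/1/t 99): {"gh":[{"aiw":8,"jve":73,"o":26,"z":0},{"vng":51,"z":32}],"s":[{"je":46,"lbe":4},{"nsd":89,"t":99},{"b":51,"j":62},{"amn":39,"jw":7,"n":64},[14,85,73]]}
After op 3 (replace /s/4/2 74): {"gh":[{"aiw":8,"jve":73,"o":26,"z":0},{"vng":51,"z":32}],"s":[{"je":46,"lbe":4},{"nsd":89,"t":99},{"b":51,"j":62},{"amn":39,"jw":7,"n":64},[14,85,74]]}
After op 4 (remove /s/0/lbe): {"gh":[{"aiw":8,"jve":73,"o":26,"z":0},{"vng":51,"z":32}],"s":[{"je":46},{"nsd":89,"t":99},{"b":51,"j":62},{"amn":39,"jw":7,"n":64},[14,85,74]]}
After op 5 (add /s/4/0 62): {"gh":[{"aiw":8,"jve":73,"o":26,"z":0},{"vng":51,"z":32}],"s":[{"je":46},{"nsd":89,"t":99},{"b":51,"j":62},{"amn":39,"jw":7,"n":64},[62,14,85,74]]}
After op 6 (replace /s 31): {"gh":[{"aiw":8,"jve":73,"o":26,"z":0},{"vng":51,"z":32}],"s":31}
After op 7 (remove /gh/1): {"gh":[{"aiw":8,"jve":73,"o":26,"z":0}],"s":31}
After op 8 (replace /gh/0 84): {"gh":[84],"s":31}
After op 9 (remove /gh): {"s":31}
After op 10 (add /it 28): {"it":28,"s":31}
After op 11 (replace /s 9): {"it":28,"s":9}
After op 12 (replace /it 21): {"it":21,"s":9}
After op 13 (remove /s): {"it":21}
After op 14 (add /zz 68): {"it":21,"zz":68}
Value at /zz: 68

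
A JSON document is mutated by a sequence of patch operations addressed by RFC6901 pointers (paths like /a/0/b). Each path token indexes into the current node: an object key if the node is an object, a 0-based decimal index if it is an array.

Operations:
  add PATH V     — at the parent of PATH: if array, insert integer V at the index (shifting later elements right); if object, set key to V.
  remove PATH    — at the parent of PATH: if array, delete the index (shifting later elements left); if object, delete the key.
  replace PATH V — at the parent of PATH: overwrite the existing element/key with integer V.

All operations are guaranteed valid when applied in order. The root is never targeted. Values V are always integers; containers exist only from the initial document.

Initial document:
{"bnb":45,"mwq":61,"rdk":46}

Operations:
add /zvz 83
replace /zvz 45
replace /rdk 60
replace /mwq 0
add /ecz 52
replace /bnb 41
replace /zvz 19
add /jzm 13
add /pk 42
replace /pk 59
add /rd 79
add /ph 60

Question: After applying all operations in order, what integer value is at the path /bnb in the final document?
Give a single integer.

Answer: 41

Derivation:
After op 1 (add /zvz 83): {"bnb":45,"mwq":61,"rdk":46,"zvz":83}
After op 2 (replace /zvz 45): {"bnb":45,"mwq":61,"rdk":46,"zvz":45}
After op 3 (replace /rdk 60): {"bnb":45,"mwq":61,"rdk":60,"zvz":45}
After op 4 (replace /mwq 0): {"bnb":45,"mwq":0,"rdk":60,"zvz":45}
After op 5 (add /ecz 52): {"bnb":45,"ecz":52,"mwq":0,"rdk":60,"zvz":45}
After op 6 (replace /bnb 41): {"bnb":41,"ecz":52,"mwq":0,"rdk":60,"zvz":45}
After op 7 (replace /zvz 19): {"bnb":41,"ecz":52,"mwq":0,"rdk":60,"zvz":19}
After op 8 (add /jzm 13): {"bnb":41,"ecz":52,"jzm":13,"mwq":0,"rdk":60,"zvz":19}
After op 9 (add /pk 42): {"bnb":41,"ecz":52,"jzm":13,"mwq":0,"pk":42,"rdk":60,"zvz":19}
After op 10 (replace /pk 59): {"bnb":41,"ecz":52,"jzm":13,"mwq":0,"pk":59,"rdk":60,"zvz":19}
After op 11 (add /rd 79): {"bnb":41,"ecz":52,"jzm":13,"mwq":0,"pk":59,"rd":79,"rdk":60,"zvz":19}
After op 12 (add /ph 60): {"bnb":41,"ecz":52,"jzm":13,"mwq":0,"ph":60,"pk":59,"rd":79,"rdk":60,"zvz":19}
Value at /bnb: 41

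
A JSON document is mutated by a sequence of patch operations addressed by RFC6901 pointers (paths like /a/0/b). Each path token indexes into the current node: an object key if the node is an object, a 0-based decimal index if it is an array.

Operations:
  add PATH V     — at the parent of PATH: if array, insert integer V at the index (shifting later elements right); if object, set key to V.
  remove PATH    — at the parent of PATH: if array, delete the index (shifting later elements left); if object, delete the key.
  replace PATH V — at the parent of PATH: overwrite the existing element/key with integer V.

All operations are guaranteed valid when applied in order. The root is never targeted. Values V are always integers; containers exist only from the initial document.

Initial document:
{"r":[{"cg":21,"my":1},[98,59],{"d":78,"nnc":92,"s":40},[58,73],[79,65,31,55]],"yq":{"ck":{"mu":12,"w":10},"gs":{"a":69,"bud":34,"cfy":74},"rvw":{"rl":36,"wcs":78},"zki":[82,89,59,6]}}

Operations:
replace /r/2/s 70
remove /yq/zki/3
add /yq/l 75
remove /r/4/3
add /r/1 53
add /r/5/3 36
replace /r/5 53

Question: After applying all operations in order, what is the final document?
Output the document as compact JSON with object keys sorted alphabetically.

Answer: {"r":[{"cg":21,"my":1},53,[98,59],{"d":78,"nnc":92,"s":70},[58,73],53],"yq":{"ck":{"mu":12,"w":10},"gs":{"a":69,"bud":34,"cfy":74},"l":75,"rvw":{"rl":36,"wcs":78},"zki":[82,89,59]}}

Derivation:
After op 1 (replace /r/2/s 70): {"r":[{"cg":21,"my":1},[98,59],{"d":78,"nnc":92,"s":70},[58,73],[79,65,31,55]],"yq":{"ck":{"mu":12,"w":10},"gs":{"a":69,"bud":34,"cfy":74},"rvw":{"rl":36,"wcs":78},"zki":[82,89,59,6]}}
After op 2 (remove /yq/zki/3): {"r":[{"cg":21,"my":1},[98,59],{"d":78,"nnc":92,"s":70},[58,73],[79,65,31,55]],"yq":{"ck":{"mu":12,"w":10},"gs":{"a":69,"bud":34,"cfy":74},"rvw":{"rl":36,"wcs":78},"zki":[82,89,59]}}
After op 3 (add /yq/l 75): {"r":[{"cg":21,"my":1},[98,59],{"d":78,"nnc":92,"s":70},[58,73],[79,65,31,55]],"yq":{"ck":{"mu":12,"w":10},"gs":{"a":69,"bud":34,"cfy":74},"l":75,"rvw":{"rl":36,"wcs":78},"zki":[82,89,59]}}
After op 4 (remove /r/4/3): {"r":[{"cg":21,"my":1},[98,59],{"d":78,"nnc":92,"s":70},[58,73],[79,65,31]],"yq":{"ck":{"mu":12,"w":10},"gs":{"a":69,"bud":34,"cfy":74},"l":75,"rvw":{"rl":36,"wcs":78},"zki":[82,89,59]}}
After op 5 (add /r/1 53): {"r":[{"cg":21,"my":1},53,[98,59],{"d":78,"nnc":92,"s":70},[58,73],[79,65,31]],"yq":{"ck":{"mu":12,"w":10},"gs":{"a":69,"bud":34,"cfy":74},"l":75,"rvw":{"rl":36,"wcs":78},"zki":[82,89,59]}}
After op 6 (add /r/5/3 36): {"r":[{"cg":21,"my":1},53,[98,59],{"d":78,"nnc":92,"s":70},[58,73],[79,65,31,36]],"yq":{"ck":{"mu":12,"w":10},"gs":{"a":69,"bud":34,"cfy":74},"l":75,"rvw":{"rl":36,"wcs":78},"zki":[82,89,59]}}
After op 7 (replace /r/5 53): {"r":[{"cg":21,"my":1},53,[98,59],{"d":78,"nnc":92,"s":70},[58,73],53],"yq":{"ck":{"mu":12,"w":10},"gs":{"a":69,"bud":34,"cfy":74},"l":75,"rvw":{"rl":36,"wcs":78},"zki":[82,89,59]}}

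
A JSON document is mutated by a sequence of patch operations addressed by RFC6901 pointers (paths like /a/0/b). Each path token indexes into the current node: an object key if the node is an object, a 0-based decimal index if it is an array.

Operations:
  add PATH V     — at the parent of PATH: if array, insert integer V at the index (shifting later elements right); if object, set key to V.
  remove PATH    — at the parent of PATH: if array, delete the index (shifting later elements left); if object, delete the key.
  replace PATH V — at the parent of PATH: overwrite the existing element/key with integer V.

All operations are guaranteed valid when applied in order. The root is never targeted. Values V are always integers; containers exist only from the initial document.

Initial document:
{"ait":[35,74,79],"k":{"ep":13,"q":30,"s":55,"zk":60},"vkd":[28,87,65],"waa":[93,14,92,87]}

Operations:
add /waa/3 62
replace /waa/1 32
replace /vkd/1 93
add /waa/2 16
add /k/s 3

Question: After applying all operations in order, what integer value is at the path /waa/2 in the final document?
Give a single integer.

After op 1 (add /waa/3 62): {"ait":[35,74,79],"k":{"ep":13,"q":30,"s":55,"zk":60},"vkd":[28,87,65],"waa":[93,14,92,62,87]}
After op 2 (replace /waa/1 32): {"ait":[35,74,79],"k":{"ep":13,"q":30,"s":55,"zk":60},"vkd":[28,87,65],"waa":[93,32,92,62,87]}
After op 3 (replace /vkd/1 93): {"ait":[35,74,79],"k":{"ep":13,"q":30,"s":55,"zk":60},"vkd":[28,93,65],"waa":[93,32,92,62,87]}
After op 4 (add /waa/2 16): {"ait":[35,74,79],"k":{"ep":13,"q":30,"s":55,"zk":60},"vkd":[28,93,65],"waa":[93,32,16,92,62,87]}
After op 5 (add /k/s 3): {"ait":[35,74,79],"k":{"ep":13,"q":30,"s":3,"zk":60},"vkd":[28,93,65],"waa":[93,32,16,92,62,87]}
Value at /waa/2: 16

Answer: 16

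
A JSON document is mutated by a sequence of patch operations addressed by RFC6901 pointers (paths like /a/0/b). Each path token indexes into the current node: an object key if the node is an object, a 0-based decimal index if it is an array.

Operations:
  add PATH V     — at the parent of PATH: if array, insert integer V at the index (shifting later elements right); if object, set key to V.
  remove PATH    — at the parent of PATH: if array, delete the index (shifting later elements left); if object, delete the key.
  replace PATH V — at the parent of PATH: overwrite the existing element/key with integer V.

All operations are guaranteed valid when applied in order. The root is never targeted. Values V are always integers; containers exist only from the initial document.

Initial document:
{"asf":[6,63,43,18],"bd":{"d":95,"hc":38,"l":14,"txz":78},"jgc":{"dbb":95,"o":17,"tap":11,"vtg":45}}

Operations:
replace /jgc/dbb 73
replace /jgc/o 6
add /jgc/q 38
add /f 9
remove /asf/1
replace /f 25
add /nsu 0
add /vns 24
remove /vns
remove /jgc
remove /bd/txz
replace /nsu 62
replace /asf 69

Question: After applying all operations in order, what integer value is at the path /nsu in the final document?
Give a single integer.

Answer: 62

Derivation:
After op 1 (replace /jgc/dbb 73): {"asf":[6,63,43,18],"bd":{"d":95,"hc":38,"l":14,"txz":78},"jgc":{"dbb":73,"o":17,"tap":11,"vtg":45}}
After op 2 (replace /jgc/o 6): {"asf":[6,63,43,18],"bd":{"d":95,"hc":38,"l":14,"txz":78},"jgc":{"dbb":73,"o":6,"tap":11,"vtg":45}}
After op 3 (add /jgc/q 38): {"asf":[6,63,43,18],"bd":{"d":95,"hc":38,"l":14,"txz":78},"jgc":{"dbb":73,"o":6,"q":38,"tap":11,"vtg":45}}
After op 4 (add /f 9): {"asf":[6,63,43,18],"bd":{"d":95,"hc":38,"l":14,"txz":78},"f":9,"jgc":{"dbb":73,"o":6,"q":38,"tap":11,"vtg":45}}
After op 5 (remove /asf/1): {"asf":[6,43,18],"bd":{"d":95,"hc":38,"l":14,"txz":78},"f":9,"jgc":{"dbb":73,"o":6,"q":38,"tap":11,"vtg":45}}
After op 6 (replace /f 25): {"asf":[6,43,18],"bd":{"d":95,"hc":38,"l":14,"txz":78},"f":25,"jgc":{"dbb":73,"o":6,"q":38,"tap":11,"vtg":45}}
After op 7 (add /nsu 0): {"asf":[6,43,18],"bd":{"d":95,"hc":38,"l":14,"txz":78},"f":25,"jgc":{"dbb":73,"o":6,"q":38,"tap":11,"vtg":45},"nsu":0}
After op 8 (add /vns 24): {"asf":[6,43,18],"bd":{"d":95,"hc":38,"l":14,"txz":78},"f":25,"jgc":{"dbb":73,"o":6,"q":38,"tap":11,"vtg":45},"nsu":0,"vns":24}
After op 9 (remove /vns): {"asf":[6,43,18],"bd":{"d":95,"hc":38,"l":14,"txz":78},"f":25,"jgc":{"dbb":73,"o":6,"q":38,"tap":11,"vtg":45},"nsu":0}
After op 10 (remove /jgc): {"asf":[6,43,18],"bd":{"d":95,"hc":38,"l":14,"txz":78},"f":25,"nsu":0}
After op 11 (remove /bd/txz): {"asf":[6,43,18],"bd":{"d":95,"hc":38,"l":14},"f":25,"nsu":0}
After op 12 (replace /nsu 62): {"asf":[6,43,18],"bd":{"d":95,"hc":38,"l":14},"f":25,"nsu":62}
After op 13 (replace /asf 69): {"asf":69,"bd":{"d":95,"hc":38,"l":14},"f":25,"nsu":62}
Value at /nsu: 62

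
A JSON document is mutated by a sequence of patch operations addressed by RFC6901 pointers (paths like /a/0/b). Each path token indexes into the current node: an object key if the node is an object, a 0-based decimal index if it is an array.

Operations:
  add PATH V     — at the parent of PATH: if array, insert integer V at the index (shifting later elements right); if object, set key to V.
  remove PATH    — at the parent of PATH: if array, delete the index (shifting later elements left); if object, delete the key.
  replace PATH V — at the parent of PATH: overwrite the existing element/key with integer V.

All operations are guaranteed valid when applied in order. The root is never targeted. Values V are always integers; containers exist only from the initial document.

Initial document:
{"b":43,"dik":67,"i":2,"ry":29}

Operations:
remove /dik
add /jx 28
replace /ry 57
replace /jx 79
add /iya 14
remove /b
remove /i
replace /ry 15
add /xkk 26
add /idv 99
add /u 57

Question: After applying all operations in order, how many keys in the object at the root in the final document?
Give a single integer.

Answer: 6

Derivation:
After op 1 (remove /dik): {"b":43,"i":2,"ry":29}
After op 2 (add /jx 28): {"b":43,"i":2,"jx":28,"ry":29}
After op 3 (replace /ry 57): {"b":43,"i":2,"jx":28,"ry":57}
After op 4 (replace /jx 79): {"b":43,"i":2,"jx":79,"ry":57}
After op 5 (add /iya 14): {"b":43,"i":2,"iya":14,"jx":79,"ry":57}
After op 6 (remove /b): {"i":2,"iya":14,"jx":79,"ry":57}
After op 7 (remove /i): {"iya":14,"jx":79,"ry":57}
After op 8 (replace /ry 15): {"iya":14,"jx":79,"ry":15}
After op 9 (add /xkk 26): {"iya":14,"jx":79,"ry":15,"xkk":26}
After op 10 (add /idv 99): {"idv":99,"iya":14,"jx":79,"ry":15,"xkk":26}
After op 11 (add /u 57): {"idv":99,"iya":14,"jx":79,"ry":15,"u":57,"xkk":26}
Size at the root: 6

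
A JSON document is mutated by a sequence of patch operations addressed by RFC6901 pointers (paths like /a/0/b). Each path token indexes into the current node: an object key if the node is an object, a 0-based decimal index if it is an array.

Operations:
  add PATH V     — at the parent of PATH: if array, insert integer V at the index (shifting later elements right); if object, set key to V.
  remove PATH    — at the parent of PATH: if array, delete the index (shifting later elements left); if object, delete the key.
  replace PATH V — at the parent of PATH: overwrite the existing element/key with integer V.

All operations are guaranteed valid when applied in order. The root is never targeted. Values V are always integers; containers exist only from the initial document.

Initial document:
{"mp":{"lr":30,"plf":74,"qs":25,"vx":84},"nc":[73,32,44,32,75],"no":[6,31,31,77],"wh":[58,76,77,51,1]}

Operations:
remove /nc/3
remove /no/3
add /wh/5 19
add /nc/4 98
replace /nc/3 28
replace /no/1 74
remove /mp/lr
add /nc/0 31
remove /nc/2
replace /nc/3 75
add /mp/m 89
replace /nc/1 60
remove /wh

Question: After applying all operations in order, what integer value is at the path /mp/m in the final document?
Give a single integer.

After op 1 (remove /nc/3): {"mp":{"lr":30,"plf":74,"qs":25,"vx":84},"nc":[73,32,44,75],"no":[6,31,31,77],"wh":[58,76,77,51,1]}
After op 2 (remove /no/3): {"mp":{"lr":30,"plf":74,"qs":25,"vx":84},"nc":[73,32,44,75],"no":[6,31,31],"wh":[58,76,77,51,1]}
After op 3 (add /wh/5 19): {"mp":{"lr":30,"plf":74,"qs":25,"vx":84},"nc":[73,32,44,75],"no":[6,31,31],"wh":[58,76,77,51,1,19]}
After op 4 (add /nc/4 98): {"mp":{"lr":30,"plf":74,"qs":25,"vx":84},"nc":[73,32,44,75,98],"no":[6,31,31],"wh":[58,76,77,51,1,19]}
After op 5 (replace /nc/3 28): {"mp":{"lr":30,"plf":74,"qs":25,"vx":84},"nc":[73,32,44,28,98],"no":[6,31,31],"wh":[58,76,77,51,1,19]}
After op 6 (replace /no/1 74): {"mp":{"lr":30,"plf":74,"qs":25,"vx":84},"nc":[73,32,44,28,98],"no":[6,74,31],"wh":[58,76,77,51,1,19]}
After op 7 (remove /mp/lr): {"mp":{"plf":74,"qs":25,"vx":84},"nc":[73,32,44,28,98],"no":[6,74,31],"wh":[58,76,77,51,1,19]}
After op 8 (add /nc/0 31): {"mp":{"plf":74,"qs":25,"vx":84},"nc":[31,73,32,44,28,98],"no":[6,74,31],"wh":[58,76,77,51,1,19]}
After op 9 (remove /nc/2): {"mp":{"plf":74,"qs":25,"vx":84},"nc":[31,73,44,28,98],"no":[6,74,31],"wh":[58,76,77,51,1,19]}
After op 10 (replace /nc/3 75): {"mp":{"plf":74,"qs":25,"vx":84},"nc":[31,73,44,75,98],"no":[6,74,31],"wh":[58,76,77,51,1,19]}
After op 11 (add /mp/m 89): {"mp":{"m":89,"plf":74,"qs":25,"vx":84},"nc":[31,73,44,75,98],"no":[6,74,31],"wh":[58,76,77,51,1,19]}
After op 12 (replace /nc/1 60): {"mp":{"m":89,"plf":74,"qs":25,"vx":84},"nc":[31,60,44,75,98],"no":[6,74,31],"wh":[58,76,77,51,1,19]}
After op 13 (remove /wh): {"mp":{"m":89,"plf":74,"qs":25,"vx":84},"nc":[31,60,44,75,98],"no":[6,74,31]}
Value at /mp/m: 89

Answer: 89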